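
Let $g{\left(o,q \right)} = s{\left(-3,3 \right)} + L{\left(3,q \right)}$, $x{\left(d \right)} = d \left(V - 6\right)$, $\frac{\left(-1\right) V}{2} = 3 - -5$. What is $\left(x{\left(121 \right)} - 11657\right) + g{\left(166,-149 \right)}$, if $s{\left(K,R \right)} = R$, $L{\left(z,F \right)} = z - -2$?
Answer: $-14311$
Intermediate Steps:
$L{\left(z,F \right)} = 2 + z$ ($L{\left(z,F \right)} = z + 2 = 2 + z$)
$V = -16$ ($V = - 2 \left(3 - -5\right) = - 2 \left(3 + 5\right) = \left(-2\right) 8 = -16$)
$x{\left(d \right)} = - 22 d$ ($x{\left(d \right)} = d \left(-16 - 6\right) = d \left(-22\right) = - 22 d$)
$g{\left(o,q \right)} = 8$ ($g{\left(o,q \right)} = 3 + \left(2 + 3\right) = 3 + 5 = 8$)
$\left(x{\left(121 \right)} - 11657\right) + g{\left(166,-149 \right)} = \left(\left(-22\right) 121 - 11657\right) + 8 = \left(-2662 - 11657\right) + 8 = -14319 + 8 = -14311$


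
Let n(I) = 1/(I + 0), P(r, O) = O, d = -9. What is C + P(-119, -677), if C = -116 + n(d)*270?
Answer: -823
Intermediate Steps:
n(I) = 1/I
C = -146 (C = -116 + 270/(-9) = -116 - ⅑*270 = -116 - 30 = -146)
C + P(-119, -677) = -146 - 677 = -823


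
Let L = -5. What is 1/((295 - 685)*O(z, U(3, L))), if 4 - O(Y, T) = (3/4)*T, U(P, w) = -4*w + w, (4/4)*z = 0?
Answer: 2/5655 ≈ 0.00035367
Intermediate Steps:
z = 0
U(P, w) = -3*w
O(Y, T) = 4 - 3*T/4 (O(Y, T) = 4 - 3/4*T = 4 - 3*(¼)*T = 4 - 3*T/4)
1/((295 - 685)*O(z, U(3, L))) = 1/((295 - 685)*(4 - (-9)*(-5)/4)) = 1/((-390)*(4 - ¾*15)) = -1/(390*(4 - 45/4)) = -1/(390*(-29/4)) = -1/390*(-4/29) = 2/5655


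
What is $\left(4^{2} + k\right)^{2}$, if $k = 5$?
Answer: $441$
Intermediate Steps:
$\left(4^{2} + k\right)^{2} = \left(4^{2} + 5\right)^{2} = \left(16 + 5\right)^{2} = 21^{2} = 441$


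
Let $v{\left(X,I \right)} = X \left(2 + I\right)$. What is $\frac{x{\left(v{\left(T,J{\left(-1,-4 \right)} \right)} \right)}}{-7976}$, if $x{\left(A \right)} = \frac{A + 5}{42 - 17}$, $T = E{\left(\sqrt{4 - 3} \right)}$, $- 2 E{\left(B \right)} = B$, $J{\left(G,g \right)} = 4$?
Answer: $- \frac{1}{99700} \approx -1.003 \cdot 10^{-5}$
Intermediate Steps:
$E{\left(B \right)} = - \frac{B}{2}$
$T = - \frac{1}{2}$ ($T = - \frac{\sqrt{4 - 3}}{2} = - \frac{\sqrt{1}}{2} = \left(- \frac{1}{2}\right) 1 = - \frac{1}{2} \approx -0.5$)
$x{\left(A \right)} = \frac{1}{5} + \frac{A}{25}$ ($x{\left(A \right)} = \frac{5 + A}{25} = \left(5 + A\right) \frac{1}{25} = \frac{1}{5} + \frac{A}{25}$)
$\frac{x{\left(v{\left(T,J{\left(-1,-4 \right)} \right)} \right)}}{-7976} = \frac{\frac{1}{5} + \frac{\left(- \frac{1}{2}\right) \left(2 + 4\right)}{25}}{-7976} = \left(\frac{1}{5} + \frac{\left(- \frac{1}{2}\right) 6}{25}\right) \left(- \frac{1}{7976}\right) = \left(\frac{1}{5} + \frac{1}{25} \left(-3\right)\right) \left(- \frac{1}{7976}\right) = \left(\frac{1}{5} - \frac{3}{25}\right) \left(- \frac{1}{7976}\right) = \frac{2}{25} \left(- \frac{1}{7976}\right) = - \frac{1}{99700}$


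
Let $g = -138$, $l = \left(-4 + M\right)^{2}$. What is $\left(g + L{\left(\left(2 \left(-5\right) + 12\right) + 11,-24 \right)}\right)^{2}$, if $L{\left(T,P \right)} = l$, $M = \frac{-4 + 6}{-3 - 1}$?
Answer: $\frac{221841}{16} \approx 13865.0$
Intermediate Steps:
$M = - \frac{1}{2}$ ($M = \frac{2}{-4} = 2 \left(- \frac{1}{4}\right) = - \frac{1}{2} \approx -0.5$)
$l = \frac{81}{4}$ ($l = \left(-4 - \frac{1}{2}\right)^{2} = \left(- \frac{9}{2}\right)^{2} = \frac{81}{4} \approx 20.25$)
$L{\left(T,P \right)} = \frac{81}{4}$
$\left(g + L{\left(\left(2 \left(-5\right) + 12\right) + 11,-24 \right)}\right)^{2} = \left(-138 + \frac{81}{4}\right)^{2} = \left(- \frac{471}{4}\right)^{2} = \frac{221841}{16}$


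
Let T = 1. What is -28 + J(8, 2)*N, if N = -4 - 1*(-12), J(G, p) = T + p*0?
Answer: -20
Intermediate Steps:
J(G, p) = 1 (J(G, p) = 1 + p*0 = 1 + 0 = 1)
N = 8 (N = -4 + 12 = 8)
-28 + J(8, 2)*N = -28 + 1*8 = -28 + 8 = -20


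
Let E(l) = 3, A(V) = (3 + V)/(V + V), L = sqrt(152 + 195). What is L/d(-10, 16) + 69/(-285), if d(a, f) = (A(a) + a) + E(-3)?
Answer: -23/95 - 20*sqrt(347)/133 ≈ -3.0433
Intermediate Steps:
L = sqrt(347) ≈ 18.628
A(V) = (3 + V)/(2*V) (A(V) = (3 + V)/((2*V)) = (3 + V)*(1/(2*V)) = (3 + V)/(2*V))
d(a, f) = 3 + a + (3 + a)/(2*a) (d(a, f) = ((3 + a)/(2*a) + a) + 3 = (a + (3 + a)/(2*a)) + 3 = 3 + a + (3 + a)/(2*a))
L/d(-10, 16) + 69/(-285) = sqrt(347)/(7/2 - 10 + (3/2)/(-10)) + 69/(-285) = sqrt(347)/(7/2 - 10 + (3/2)*(-1/10)) + 69*(-1/285) = sqrt(347)/(7/2 - 10 - 3/20) - 23/95 = sqrt(347)/(-133/20) - 23/95 = sqrt(347)*(-20/133) - 23/95 = -20*sqrt(347)/133 - 23/95 = -23/95 - 20*sqrt(347)/133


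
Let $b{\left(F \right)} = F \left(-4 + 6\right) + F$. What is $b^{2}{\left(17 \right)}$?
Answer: $2601$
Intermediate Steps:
$b{\left(F \right)} = 3 F$ ($b{\left(F \right)} = F 2 + F = 2 F + F = 3 F$)
$b^{2}{\left(17 \right)} = \left(3 \cdot 17\right)^{2} = 51^{2} = 2601$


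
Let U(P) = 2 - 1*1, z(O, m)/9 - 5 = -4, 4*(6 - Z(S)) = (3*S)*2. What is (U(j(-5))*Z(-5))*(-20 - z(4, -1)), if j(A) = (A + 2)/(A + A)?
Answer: -783/2 ≈ -391.50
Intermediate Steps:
Z(S) = 6 - 3*S/2 (Z(S) = 6 - 3*S*2/4 = 6 - 3*S/2)
j(A) = (2 + A)/(2*A) (j(A) = (2 + A)/((2*A)) = (2 + A)*(1/(2*A)) = (2 + A)/(2*A))
z(O, m) = 9 (z(O, m) = 45 + 9*(-4) = 45 - 36 = 9)
U(P) = 1 (U(P) = 2 - 1 = 1)
(U(j(-5))*Z(-5))*(-20 - z(4, -1)) = (1*(6 - 3/2*(-5)))*(-20 - 1*9) = (1*(6 + 15/2))*(-20 - 9) = (1*(27/2))*(-29) = (27/2)*(-29) = -783/2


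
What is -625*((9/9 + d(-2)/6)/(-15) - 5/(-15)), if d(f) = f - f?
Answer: -500/3 ≈ -166.67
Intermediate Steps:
d(f) = 0
-625*((9/9 + d(-2)/6)/(-15) - 5/(-15)) = -625*((9/9 + 0/6)/(-15) - 5/(-15)) = -625*((9*(⅑) + 0*(⅙))*(-1/15) - 5*(-1/15)) = -625*((1 + 0)*(-1/15) + ⅓) = -625*(1*(-1/15) + ⅓) = -625*(-1/15 + ⅓) = -625*4/15 = -500/3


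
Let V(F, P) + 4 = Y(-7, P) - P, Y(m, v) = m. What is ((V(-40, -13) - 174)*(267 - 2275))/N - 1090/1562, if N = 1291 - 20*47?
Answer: 269547361/274131 ≈ 983.28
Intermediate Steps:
N = 351 (N = 1291 - 940 = 351)
V(F, P) = -11 - P (V(F, P) = -4 + (-7 - P) = -11 - P)
((V(-40, -13) - 174)*(267 - 2275))/N - 1090/1562 = (((-11 - 1*(-13)) - 174)*(267 - 2275))/351 - 1090/1562 = (((-11 + 13) - 174)*(-2008))*(1/351) - 1090*1/1562 = ((2 - 174)*(-2008))*(1/351) - 545/781 = -172*(-2008)*(1/351) - 545/781 = 345376*(1/351) - 545/781 = 345376/351 - 545/781 = 269547361/274131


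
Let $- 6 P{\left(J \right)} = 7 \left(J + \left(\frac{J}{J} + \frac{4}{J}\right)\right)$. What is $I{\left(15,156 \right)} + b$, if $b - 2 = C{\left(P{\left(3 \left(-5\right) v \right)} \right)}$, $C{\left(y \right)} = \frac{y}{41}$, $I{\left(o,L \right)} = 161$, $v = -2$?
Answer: $\frac{598201}{3690} \approx 162.11$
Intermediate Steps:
$P{\left(J \right)} = - \frac{7}{6} - \frac{14}{3 J} - \frac{7 J}{6}$ ($P{\left(J \right)} = - \frac{7 \left(J + \left(\frac{J}{J} + \frac{4}{J}\right)\right)}{6} = - \frac{7 \left(J + \left(1 + \frac{4}{J}\right)\right)}{6} = - \frac{7 \left(1 + J + \frac{4}{J}\right)}{6} = - \frac{7 + 7 J + \frac{28}{J}}{6} = - \frac{7}{6} - \frac{14}{3 J} - \frac{7 J}{6}$)
$C{\left(y \right)} = \frac{y}{41}$ ($C{\left(y \right)} = y \frac{1}{41} = \frac{y}{41}$)
$b = \frac{4111}{3690}$ ($b = 2 + \frac{\frac{7}{6} \frac{1}{3 \left(-5\right) \left(-2\right)} \left(-4 - 3 \left(-5\right) \left(-2\right) \left(1 + 3 \left(-5\right) \left(-2\right)\right)\right)}{41} = 2 + \frac{\frac{7}{6} \frac{1}{\left(-15\right) \left(-2\right)} \left(-4 - \left(-15\right) \left(-2\right) \left(1 - -30\right)\right)}{41} = 2 + \frac{\frac{7}{6} \cdot \frac{1}{30} \left(-4 - 30 \left(1 + 30\right)\right)}{41} = 2 + \frac{\frac{7}{6} \cdot \frac{1}{30} \left(-4 - 30 \cdot 31\right)}{41} = 2 + \frac{\frac{7}{6} \cdot \frac{1}{30} \left(-4 - 930\right)}{41} = 2 + \frac{\frac{7}{6} \cdot \frac{1}{30} \left(-934\right)}{41} = 2 + \frac{1}{41} \left(- \frac{3269}{90}\right) = 2 - \frac{3269}{3690} = \frac{4111}{3690} \approx 1.1141$)
$I{\left(15,156 \right)} + b = 161 + \frac{4111}{3690} = \frac{598201}{3690}$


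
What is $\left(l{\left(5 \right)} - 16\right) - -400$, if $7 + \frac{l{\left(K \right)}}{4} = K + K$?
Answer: $396$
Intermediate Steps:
$l{\left(K \right)} = -28 + 8 K$ ($l{\left(K \right)} = -28 + 4 \left(K + K\right) = -28 + 4 \cdot 2 K = -28 + 8 K$)
$\left(l{\left(5 \right)} - 16\right) - -400 = \left(\left(-28 + 8 \cdot 5\right) - 16\right) - -400 = \left(\left(-28 + 40\right) - 16\right) + 400 = \left(12 - 16\right) + 400 = -4 + 400 = 396$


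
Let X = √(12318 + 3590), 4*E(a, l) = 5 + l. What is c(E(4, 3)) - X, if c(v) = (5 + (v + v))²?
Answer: 81 - 2*√3977 ≈ -45.127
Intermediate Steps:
E(a, l) = 5/4 + l/4 (E(a, l) = (5 + l)/4 = 5/4 + l/4)
X = 2*√3977 (X = √15908 = 2*√3977 ≈ 126.13)
c(v) = (5 + 2*v)²
c(E(4, 3)) - X = (5 + 2*(5/4 + (¼)*3))² - 2*√3977 = (5 + 2*(5/4 + ¾))² - 2*√3977 = (5 + 2*2)² - 2*√3977 = (5 + 4)² - 2*√3977 = 9² - 2*√3977 = 81 - 2*√3977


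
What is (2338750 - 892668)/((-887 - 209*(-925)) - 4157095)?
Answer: -1446082/3964657 ≈ -0.36474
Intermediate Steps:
(2338750 - 892668)/((-887 - 209*(-925)) - 4157095) = 1446082/((-887 + 193325) - 4157095) = 1446082/(192438 - 4157095) = 1446082/(-3964657) = 1446082*(-1/3964657) = -1446082/3964657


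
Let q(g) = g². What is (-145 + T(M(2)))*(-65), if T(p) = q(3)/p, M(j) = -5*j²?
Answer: 37817/4 ≈ 9454.3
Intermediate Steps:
T(p) = 9/p (T(p) = 3²/p = 9/p)
(-145 + T(M(2)))*(-65) = (-145 + 9/((-5*2²)))*(-65) = (-145 + 9/((-5*4)))*(-65) = (-145 + 9/(-20))*(-65) = (-145 + 9*(-1/20))*(-65) = (-145 - 9/20)*(-65) = -2909/20*(-65) = 37817/4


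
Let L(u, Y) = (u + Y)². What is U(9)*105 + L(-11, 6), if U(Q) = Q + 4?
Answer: 1390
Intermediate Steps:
L(u, Y) = (Y + u)²
U(Q) = 4 + Q
U(9)*105 + L(-11, 6) = (4 + 9)*105 + (6 - 11)² = 13*105 + (-5)² = 1365 + 25 = 1390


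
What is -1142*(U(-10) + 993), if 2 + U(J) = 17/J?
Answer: -5648903/5 ≈ -1.1298e+6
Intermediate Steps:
U(J) = -2 + 17/J
-1142*(U(-10) + 993) = -1142*((-2 + 17/(-10)) + 993) = -1142*((-2 + 17*(-1/10)) + 993) = -1142*((-2 - 17/10) + 993) = -1142*(-37/10 + 993) = -1142*9893/10 = -5648903/5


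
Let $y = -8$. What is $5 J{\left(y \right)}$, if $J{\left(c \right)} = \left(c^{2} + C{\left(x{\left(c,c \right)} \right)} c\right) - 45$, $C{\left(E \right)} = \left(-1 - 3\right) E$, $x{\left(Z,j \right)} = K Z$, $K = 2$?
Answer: $-2465$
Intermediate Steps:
$x{\left(Z,j \right)} = 2 Z$
$C{\left(E \right)} = - 4 E$
$J{\left(c \right)} = -45 - 7 c^{2}$ ($J{\left(c \right)} = \left(c^{2} + - 4 \cdot 2 c c\right) - 45 = \left(c^{2} + - 8 c c\right) - 45 = \left(c^{2} - 8 c^{2}\right) - 45 = - 7 c^{2} - 45 = -45 - 7 c^{2}$)
$5 J{\left(y \right)} = 5 \left(-45 - 7 \left(-8\right)^{2}\right) = 5 \left(-45 - 448\right) = 5 \left(-493\right) = -2465$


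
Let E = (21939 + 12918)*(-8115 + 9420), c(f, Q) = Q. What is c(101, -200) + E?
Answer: 45488185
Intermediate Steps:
E = 45488385 (E = 34857*1305 = 45488385)
c(101, -200) + E = -200 + 45488385 = 45488185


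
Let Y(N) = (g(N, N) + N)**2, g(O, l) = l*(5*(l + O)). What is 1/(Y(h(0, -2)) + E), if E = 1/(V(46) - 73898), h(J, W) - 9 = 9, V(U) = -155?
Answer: 74053/786040307891 ≈ 9.4210e-8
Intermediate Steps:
h(J, W) = 18 (h(J, W) = 9 + 9 = 18)
g(O, l) = l*(5*O + 5*l) (g(O, l) = l*(5*(O + l)) = l*(5*O + 5*l))
E = -1/74053 (E = 1/(-155 - 73898) = 1/(-74053) = -1/74053 ≈ -1.3504e-5)
Y(N) = (N + 10*N**2)**2 (Y(N) = (5*N*(N + N) + N)**2 = (5*N*(2*N) + N)**2 = (10*N**2 + N)**2 = (N + 10*N**2)**2)
1/(Y(h(0, -2)) + E) = 1/(18**2*(1 + 10*18)**2 - 1/74053) = 1/(324*(1 + 180)**2 - 1/74053) = 1/(324*181**2 - 1/74053) = 1/(324*32761 - 1/74053) = 1/(10614564 - 1/74053) = 1/(786040307891/74053) = 74053/786040307891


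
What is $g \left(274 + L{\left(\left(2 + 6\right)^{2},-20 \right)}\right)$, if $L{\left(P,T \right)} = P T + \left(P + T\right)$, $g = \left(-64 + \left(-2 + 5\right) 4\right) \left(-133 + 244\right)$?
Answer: $5552664$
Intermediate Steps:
$g = -5772$ ($g = \left(-64 + 3 \cdot 4\right) 111 = \left(-64 + 12\right) 111 = \left(-52\right) 111 = -5772$)
$L{\left(P,T \right)} = P + T + P T$
$g \left(274 + L{\left(\left(2 + 6\right)^{2},-20 \right)}\right) = - 5772 \left(274 + \left(\left(2 + 6\right)^{2} - 20 + \left(2 + 6\right)^{2} \left(-20\right)\right)\right) = - 5772 \left(274 + \left(8^{2} - 20 + 8^{2} \left(-20\right)\right)\right) = - 5772 \left(274 + \left(64 - 20 + 64 \left(-20\right)\right)\right) = - 5772 \left(274 - 1236\right) = \left(-5772\right) \left(-962\right) = 5552664$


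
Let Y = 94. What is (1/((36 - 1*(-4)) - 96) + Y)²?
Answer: 27699169/3136 ≈ 8832.6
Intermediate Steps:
(1/((36 - 1*(-4)) - 96) + Y)² = (1/((36 - 1*(-4)) - 96) + 94)² = (1/((36 + 4) - 96) + 94)² = (1/(40 - 96) + 94)² = (1/(-56) + 94)² = (-1/56 + 94)² = (5263/56)² = 27699169/3136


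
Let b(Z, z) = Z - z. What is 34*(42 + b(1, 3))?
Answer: 1360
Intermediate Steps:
34*(42 + b(1, 3)) = 34*(42 + (1 - 1*3)) = 34*(42 + (1 - 3)) = 34*(42 - 2) = 34*40 = 1360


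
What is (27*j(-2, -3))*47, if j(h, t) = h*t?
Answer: 7614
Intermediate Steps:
(27*j(-2, -3))*47 = (27*(-2*(-3)))*47 = (27*6)*47 = 162*47 = 7614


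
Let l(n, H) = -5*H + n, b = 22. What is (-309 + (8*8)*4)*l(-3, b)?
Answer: 5989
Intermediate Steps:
l(n, H) = n - 5*H
(-309 + (8*8)*4)*l(-3, b) = (-309 + (8*8)*4)*(-3 - 5*22) = (-309 + 64*4)*(-3 - 110) = (-309 + 256)*(-113) = -53*(-113) = 5989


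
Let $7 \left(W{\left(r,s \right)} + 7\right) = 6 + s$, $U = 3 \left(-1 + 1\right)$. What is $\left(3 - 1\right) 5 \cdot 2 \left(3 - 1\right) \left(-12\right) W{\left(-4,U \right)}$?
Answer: $\frac{20640}{7} \approx 2948.6$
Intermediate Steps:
$U = 0$ ($U = 3 \cdot 0 = 0$)
$W{\left(r,s \right)} = - \frac{43}{7} + \frac{s}{7}$ ($W{\left(r,s \right)} = -7 + \frac{6 + s}{7} = -7 + \left(\frac{6}{7} + \frac{s}{7}\right) = - \frac{43}{7} + \frac{s}{7}$)
$\left(3 - 1\right) 5 \cdot 2 \left(3 - 1\right) \left(-12\right) W{\left(-4,U \right)} = \left(3 - 1\right) 5 \cdot 2 \left(3 - 1\right) \left(-12\right) \left(- \frac{43}{7} + \frac{1}{7} \cdot 0\right) = 2 \cdot 5 \cdot 2 \left(3 - 1\right) \left(-12\right) \left(- \frac{43}{7} + 0\right) = 10 \cdot 2 \cdot 2 \left(-12\right) \left(- \frac{43}{7}\right) = 10 \cdot 4 \left(-12\right) \left(- \frac{43}{7}\right) = 40 \left(-12\right) \left(- \frac{43}{7}\right) = \left(-480\right) \left(- \frac{43}{7}\right) = \frac{20640}{7}$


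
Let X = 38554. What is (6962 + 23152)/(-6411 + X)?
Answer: 30114/32143 ≈ 0.93688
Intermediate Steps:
(6962 + 23152)/(-6411 + X) = (6962 + 23152)/(-6411 + 38554) = 30114/32143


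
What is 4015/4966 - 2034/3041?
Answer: 2108771/15101606 ≈ 0.13964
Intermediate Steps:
4015/4966 - 2034/3041 = 2108771/15101606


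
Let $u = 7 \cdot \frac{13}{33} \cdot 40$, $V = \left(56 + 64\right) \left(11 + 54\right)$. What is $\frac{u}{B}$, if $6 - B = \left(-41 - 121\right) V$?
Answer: $\frac{1820}{20849499} \approx 8.7292 \cdot 10^{-5}$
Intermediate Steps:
$V = 7800$ ($V = 120 \cdot 65 = 7800$)
$B = 1263606$ ($B = 6 - \left(-41 - 121\right) 7800 = 6 - \left(-162\right) 7800 = 6 - -1263600 = 6 + 1263600 = 1263606$)
$u = \frac{3640}{33}$ ($u = 7 \cdot 13 \cdot \frac{1}{33} \cdot 40 = 7 \cdot \frac{13}{33} \cdot 40 = \frac{91}{33} \cdot 40 = \frac{3640}{33} \approx 110.3$)
$\frac{u}{B} = \frac{3640}{33 \cdot 1263606} = \frac{3640}{33} \cdot \frac{1}{1263606} = \frac{1820}{20849499}$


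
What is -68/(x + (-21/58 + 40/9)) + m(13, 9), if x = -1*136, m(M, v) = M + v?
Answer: 1550438/68861 ≈ 22.515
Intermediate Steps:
x = -136
-68/(x + (-21/58 + 40/9)) + m(13, 9) = -68/(-136 + (-21/58 + 40/9)) + (13 + 9) = -68/(-136 + (-21*1/58 + 40*(1/9))) + 22 = -68/(-136 + (-21/58 + 40/9)) + 22 = -68/(-136 + 2131/522) + 22 = -68/(-68861/522) + 22 = -68*(-522/68861) + 22 = 35496/68861 + 22 = 1550438/68861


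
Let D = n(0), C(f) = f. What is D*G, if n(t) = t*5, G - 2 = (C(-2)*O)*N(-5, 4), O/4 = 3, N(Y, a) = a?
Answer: 0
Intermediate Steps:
O = 12 (O = 4*3 = 12)
G = -94 (G = 2 - 2*12*4 = 2 - 24*4 = 2 - 96 = -94)
n(t) = 5*t
D = 0 (D = 5*0 = 0)
D*G = 0*(-94) = 0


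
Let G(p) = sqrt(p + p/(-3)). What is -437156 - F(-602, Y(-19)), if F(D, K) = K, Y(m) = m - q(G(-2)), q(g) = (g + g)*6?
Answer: -437137 + 8*I*sqrt(3) ≈ -4.3714e+5 + 13.856*I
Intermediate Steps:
G(p) = sqrt(6)*sqrt(p)/3 (G(p) = sqrt(p + p*(-1/3)) = sqrt(p - p/3) = sqrt(2*p/3) = sqrt(6)*sqrt(p)/3)
q(g) = 12*g (q(g) = (2*g)*6 = 12*g)
Y(m) = m - 8*I*sqrt(3) (Y(m) = m - 12*sqrt(6)*sqrt(-2)/3 = m - 12*sqrt(6)*(I*sqrt(2))/3 = m - 12*2*I*sqrt(3)/3 = m - 8*I*sqrt(3))
-437156 - F(-602, Y(-19)) = -437156 - (-19 - 8*I*sqrt(3)) = -437156 + (19 + 8*I*sqrt(3)) = -437137 + 8*I*sqrt(3)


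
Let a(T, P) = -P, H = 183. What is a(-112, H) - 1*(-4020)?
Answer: 3837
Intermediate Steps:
a(-112, H) - 1*(-4020) = -1*183 - 1*(-4020) = -183 + 4020 = 3837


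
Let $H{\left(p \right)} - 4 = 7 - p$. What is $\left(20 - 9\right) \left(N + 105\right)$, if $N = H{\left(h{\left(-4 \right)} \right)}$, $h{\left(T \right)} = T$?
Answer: $1320$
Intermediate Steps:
$H{\left(p \right)} = 11 - p$ ($H{\left(p \right)} = 4 - \left(-7 + p\right) = 11 - p$)
$N = 15$ ($N = 11 - -4 = 11 + 4 = 15$)
$\left(20 - 9\right) \left(N + 105\right) = \left(20 - 9\right) \left(15 + 105\right) = 11 \cdot 120 = 1320$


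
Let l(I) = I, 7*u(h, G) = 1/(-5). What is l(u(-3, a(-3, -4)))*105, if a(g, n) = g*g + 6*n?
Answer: -3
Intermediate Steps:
a(g, n) = g² + 6*n
u(h, G) = -1/35 (u(h, G) = (⅐)/(-5) = (⅐)*(-⅕) = -1/35)
l(u(-3, a(-3, -4)))*105 = -1/35*105 = -3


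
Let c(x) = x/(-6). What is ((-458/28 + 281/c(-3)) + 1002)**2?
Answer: 469458889/196 ≈ 2.3952e+6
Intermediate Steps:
c(x) = -x/6 (c(x) = x*(-1/6) = -x/6)
((-458/28 + 281/c(-3)) + 1002)**2 = ((-458/28 + 281/((-1/6*(-3)))) + 1002)**2 = ((-458*1/28 + 281/(1/2)) + 1002)**2 = ((-229/14 + 281*2) + 1002)**2 = ((-229/14 + 562) + 1002)**2 = (7639/14 + 1002)**2 = (21667/14)**2 = 469458889/196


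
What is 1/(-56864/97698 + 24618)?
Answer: 48849/1202536250 ≈ 4.0622e-5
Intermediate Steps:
1/(-56864/97698 + 24618) = 1/(-56864*1/97698 + 24618) = 1/(-28432/48849 + 24618) = 1/(1202536250/48849) = 48849/1202536250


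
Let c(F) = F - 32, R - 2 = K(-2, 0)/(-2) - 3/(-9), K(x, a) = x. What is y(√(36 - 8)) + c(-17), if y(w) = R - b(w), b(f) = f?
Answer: -137/3 - 2*√7 ≈ -50.958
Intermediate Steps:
R = 10/3 (R = 2 + (-2/(-2) - 3/(-9)) = 2 + (-2*(-½) - 3*(-⅑)) = 2 + (1 + ⅓) = 2 + 4/3 = 10/3 ≈ 3.3333)
y(w) = 10/3 - w
c(F) = -32 + F
y(√(36 - 8)) + c(-17) = (10/3 - √(36 - 8)) + (-32 - 17) = (10/3 - √28) - 49 = (10/3 - 2*√7) - 49 = -137/3 - 2*√7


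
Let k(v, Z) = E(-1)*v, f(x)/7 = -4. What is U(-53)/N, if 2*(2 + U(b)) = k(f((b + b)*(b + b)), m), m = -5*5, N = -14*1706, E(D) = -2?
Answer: -13/11942 ≈ -0.0010886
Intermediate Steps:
f(x) = -28 (f(x) = 7*(-4) = -28)
N = -23884
m = -25
k(v, Z) = -2*v
U(b) = 26 (U(b) = -2 + (-2*(-28))/2 = -2 + (1/2)*56 = -2 + 28 = 26)
U(-53)/N = 26/(-23884) = 26*(-1/23884) = -13/11942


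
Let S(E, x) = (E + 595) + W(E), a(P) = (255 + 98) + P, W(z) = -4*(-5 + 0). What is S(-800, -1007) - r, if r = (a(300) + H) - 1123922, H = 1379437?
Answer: -256353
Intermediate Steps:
W(z) = 20 (W(z) = -4*(-5) = 20)
a(P) = 353 + P
S(E, x) = 615 + E (S(E, x) = (E + 595) + 20 = (595 + E) + 20 = 615 + E)
r = 256168 (r = ((353 + 300) + 1379437) - 1123922 = (653 + 1379437) - 1123922 = 1380090 - 1123922 = 256168)
S(-800, -1007) - r = (615 - 800) - 1*256168 = -185 - 256168 = -256353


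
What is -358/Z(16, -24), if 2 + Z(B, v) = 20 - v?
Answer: -179/21 ≈ -8.5238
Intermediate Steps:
Z(B, v) = 18 - v (Z(B, v) = -2 + (20 - v) = 18 - v)
-358/Z(16, -24) = -358/(18 - 1*(-24)) = -358/(18 + 24) = -358/42 = -358*1/42 = -179/21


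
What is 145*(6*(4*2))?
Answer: 6960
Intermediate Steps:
145*(6*(4*2)) = 145*(6*8) = 145*48 = 6960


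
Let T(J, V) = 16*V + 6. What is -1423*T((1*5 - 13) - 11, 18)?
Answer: -418362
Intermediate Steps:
T(J, V) = 6 + 16*V
-1423*T((1*5 - 13) - 11, 18) = -1423*(6 + 16*18) = -1423*(6 + 288) = -1423*294 = -418362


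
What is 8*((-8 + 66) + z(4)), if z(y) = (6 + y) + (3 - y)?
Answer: 536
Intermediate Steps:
z(y) = 9
8*((-8 + 66) + z(4)) = 8*((-8 + 66) + 9) = 8*(58 + 9) = 8*67 = 536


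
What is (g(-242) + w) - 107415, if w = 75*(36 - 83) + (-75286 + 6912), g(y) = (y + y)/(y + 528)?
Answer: -2331104/13 ≈ -1.7932e+5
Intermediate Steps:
g(y) = 2*y/(528 + y) (g(y) = (2*y)/(528 + y) = 2*y/(528 + y))
w = -71899 (w = 75*(-47) - 68374 = -3525 - 68374 = -71899)
(g(-242) + w) - 107415 = (2*(-242)/(528 - 242) - 71899) - 107415 = (2*(-242)/286 - 71899) - 107415 = (2*(-242)*(1/286) - 71899) - 107415 = (-22/13 - 71899) - 107415 = -934709/13 - 107415 = -2331104/13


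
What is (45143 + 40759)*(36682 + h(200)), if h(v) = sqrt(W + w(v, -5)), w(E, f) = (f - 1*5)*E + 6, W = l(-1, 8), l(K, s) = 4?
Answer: 3151057164 + 85902*I*sqrt(1990) ≈ 3.1511e+9 + 3.832e+6*I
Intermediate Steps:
W = 4
w(E, f) = 6 + E*(-5 + f) (w(E, f) = (f - 5)*E + 6 = (-5 + f)*E + 6 = E*(-5 + f) + 6 = 6 + E*(-5 + f))
h(v) = sqrt(10 - 10*v) (h(v) = sqrt(4 + (6 - 5*v + v*(-5))) = sqrt(4 + (6 - 5*v - 5*v)) = sqrt(4 + (6 - 10*v)) = sqrt(10 - 10*v))
(45143 + 40759)*(36682 + h(200)) = (45143 + 40759)*(36682 + sqrt(10 - 10*200)) = 85902*(36682 + sqrt(10 - 2000)) = 85902*(36682 + sqrt(-1990)) = 85902*(36682 + I*sqrt(1990)) = 3151057164 + 85902*I*sqrt(1990)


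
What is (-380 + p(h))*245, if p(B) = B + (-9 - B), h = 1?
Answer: -95305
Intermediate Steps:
p(B) = -9
(-380 + p(h))*245 = (-380 - 9)*245 = -389*245 = -95305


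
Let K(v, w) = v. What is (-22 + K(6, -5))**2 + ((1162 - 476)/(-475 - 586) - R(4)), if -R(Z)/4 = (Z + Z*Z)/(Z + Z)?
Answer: 281540/1061 ≈ 265.35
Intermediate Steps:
R(Z) = -2*(Z + Z**2)/Z (R(Z) = -4*(Z + Z*Z)/(Z + Z) = -4*(Z + Z**2)/(2*Z) = -4*(Z + Z**2)*1/(2*Z) = -2*(Z + Z**2)/Z)
(-22 + K(6, -5))**2 + ((1162 - 476)/(-475 - 586) - R(4)) = (-22 + 6)**2 + ((1162 - 476)/(-475 - 586) - (-2 - 2*4)) = (-16)**2 + (686/(-1061) - (-2 - 8)) = 256 + (686*(-1/1061) - 1*(-10)) = 256 + (-686/1061 + 10) = 256 + 9924/1061 = 281540/1061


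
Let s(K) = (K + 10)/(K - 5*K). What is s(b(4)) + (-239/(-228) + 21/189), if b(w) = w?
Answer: 389/1368 ≈ 0.28436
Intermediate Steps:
s(K) = -(10 + K)/(4*K) (s(K) = (10 + K)/((-4*K)) = (10 + K)*(-1/(4*K)) = -(10 + K)/(4*K))
s(b(4)) + (-239/(-228) + 21/189) = (¼)*(-10 - 1*4)/4 + (-239/(-228) + 21/189) = (¼)*(¼)*(-10 - 4) + (-239*(-1/228) + 21*(1/189)) = (¼)*(¼)*(-14) + (239/228 + ⅑) = -7/8 + 793/684 = 389/1368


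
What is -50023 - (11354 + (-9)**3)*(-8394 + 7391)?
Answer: 10606852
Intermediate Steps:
-50023 - (11354 + (-9)**3)*(-8394 + 7391) = -50023 - (11354 - 729)*(-1003) = -50023 - 10625*(-1003) = -50023 - 1*(-10656875) = -50023 + 10656875 = 10606852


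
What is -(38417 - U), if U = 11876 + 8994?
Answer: -17547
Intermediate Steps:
U = 20870
-(38417 - U) = -(38417 - 1*20870) = -(38417 - 20870) = -1*17547 = -17547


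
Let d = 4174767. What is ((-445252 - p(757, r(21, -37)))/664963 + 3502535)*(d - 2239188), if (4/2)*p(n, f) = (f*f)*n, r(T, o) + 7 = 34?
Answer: 9016141676525265687/1329926 ≈ 6.7794e+12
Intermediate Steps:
r(T, o) = 27 (r(T, o) = -7 + 34 = 27)
p(n, f) = n*f**2/2 (p(n, f) = ((f*f)*n)/2 = (f**2*n)/2 = (n*f**2)/2 = n*f**2/2)
((-445252 - p(757, r(21, -37)))/664963 + 3502535)*(d - 2239188) = ((-445252 - 757*27**2/2)/664963 + 3502535)*(4174767 - 2239188) = ((-445252 - 757*729/2)*(1/664963) + 3502535)*1935579 = ((-445252 - 1*551853/2)*(1/664963) + 3502535)*1935579 = ((-445252 - 551853/2)*(1/664963) + 3502535)*1935579 = (-1442357/2*1/664963 + 3502535)*1935579 = (-1442357/1329926 + 3502535)*1935579 = (4658110920053/1329926)*1935579 = 9016141676525265687/1329926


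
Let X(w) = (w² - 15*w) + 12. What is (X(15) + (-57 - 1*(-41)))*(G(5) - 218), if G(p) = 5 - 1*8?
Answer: 884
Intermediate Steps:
X(w) = 12 + w² - 15*w
G(p) = -3 (G(p) = 5 - 8 = -3)
(X(15) + (-57 - 1*(-41)))*(G(5) - 218) = ((12 + 15² - 15*15) + (-57 - 1*(-41)))*(-3 - 218) = ((12 + 225 - 225) + (-57 + 41))*(-221) = (12 - 16)*(-221) = -4*(-221) = 884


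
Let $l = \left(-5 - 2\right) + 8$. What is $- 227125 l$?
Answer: $-227125$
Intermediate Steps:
$l = 1$ ($l = -7 + 8 = 1$)
$- 227125 l = \left(-227125\right) 1 = -227125$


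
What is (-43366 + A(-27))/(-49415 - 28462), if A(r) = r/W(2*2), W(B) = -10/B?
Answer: 216776/389385 ≈ 0.55671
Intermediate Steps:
A(r) = -2*r/5 (A(r) = r/((-10/(2*2))) = r/((-10/4)) = r/((-10*1/4)) = r/(-5/2) = r*(-2/5) = -2*r/5)
(-43366 + A(-27))/(-49415 - 28462) = (-43366 - 2/5*(-27))/(-49415 - 28462) = (-43366 + 54/5)/(-77877) = -216776/5*(-1/77877) = 216776/389385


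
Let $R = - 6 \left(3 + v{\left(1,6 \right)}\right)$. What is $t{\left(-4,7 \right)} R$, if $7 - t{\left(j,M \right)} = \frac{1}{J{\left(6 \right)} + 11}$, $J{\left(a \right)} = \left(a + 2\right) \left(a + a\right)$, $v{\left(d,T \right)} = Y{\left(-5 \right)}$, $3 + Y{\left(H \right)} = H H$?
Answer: $- \frac{112200}{107} \approx -1048.6$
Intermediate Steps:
$Y{\left(H \right)} = -3 + H^{2}$ ($Y{\left(H \right)} = -3 + H H = -3 + H^{2}$)
$v{\left(d,T \right)} = 22$ ($v{\left(d,T \right)} = -3 + \left(-5\right)^{2} = -3 + 25 = 22$)
$J{\left(a \right)} = 2 a \left(2 + a\right)$ ($J{\left(a \right)} = \left(2 + a\right) 2 a = 2 a \left(2 + a\right)$)
$R = -150$ ($R = - 6 \left(3 + 22\right) = \left(-6\right) 25 = -150$)
$t{\left(j,M \right)} = \frac{748}{107}$ ($t{\left(j,M \right)} = 7 - \frac{1}{2 \cdot 6 \left(2 + 6\right) + 11} = 7 - \frac{1}{2 \cdot 6 \cdot 8 + 11} = 7 - \frac{1}{96 + 11} = 7 - \frac{1}{107} = \frac{748}{107}$)
$t{\left(-4,7 \right)} R = \frac{748}{107} \left(-150\right) = - \frac{112200}{107}$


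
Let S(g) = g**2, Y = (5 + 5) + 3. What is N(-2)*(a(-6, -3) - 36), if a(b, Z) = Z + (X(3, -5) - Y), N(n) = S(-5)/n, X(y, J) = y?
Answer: 1225/2 ≈ 612.50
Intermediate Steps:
Y = 13 (Y = 10 + 3 = 13)
N(n) = 25/n (N(n) = (-5)**2/n = 25/n)
a(b, Z) = -10 + Z (a(b, Z) = Z + (3 - 1*13) = Z + (3 - 13) = Z - 10 = -10 + Z)
N(-2)*(a(-6, -3) - 36) = (25/(-2))*((-10 - 3) - 36) = (25*(-1/2))*(-13 - 36) = -25/2*(-49) = 1225/2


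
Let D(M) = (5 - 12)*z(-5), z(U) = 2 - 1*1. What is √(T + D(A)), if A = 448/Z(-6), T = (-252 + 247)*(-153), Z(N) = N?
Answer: √758 ≈ 27.532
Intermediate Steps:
z(U) = 1 (z(U) = 2 - 1 = 1)
T = 765 (T = -5*(-153) = 765)
A = -224/3 (A = 448/(-6) = 448*(-⅙) = -224/3 ≈ -74.667)
D(M) = -7 (D(M) = (5 - 12)*1 = -7*1 = -7)
√(T + D(A)) = √(765 - 7) = √758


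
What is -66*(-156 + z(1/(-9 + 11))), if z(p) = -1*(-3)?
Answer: 10098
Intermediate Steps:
z(p) = 3
-66*(-156 + z(1/(-9 + 11))) = -66*(-156 + 3) = -66*(-153) = 10098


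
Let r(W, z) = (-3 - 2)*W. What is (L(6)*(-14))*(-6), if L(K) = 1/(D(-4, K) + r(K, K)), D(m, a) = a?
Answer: -7/2 ≈ -3.5000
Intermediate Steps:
r(W, z) = -5*W
L(K) = -1/(4*K) (L(K) = 1/(K - 5*K) = 1/(-4*K) = -1/(4*K))
(L(6)*(-14))*(-6) = (-¼/6*(-14))*(-6) = (-¼*⅙*(-14))*(-6) = -1/24*(-14)*(-6) = (7/12)*(-6) = -7/2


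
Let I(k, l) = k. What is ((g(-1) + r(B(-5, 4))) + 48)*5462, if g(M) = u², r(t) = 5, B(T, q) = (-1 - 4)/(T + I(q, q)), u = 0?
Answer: 289486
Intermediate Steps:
B(T, q) = -5/(T + q) (B(T, q) = (-1 - 4)/(T + q) = -5/(T + q))
g(M) = 0 (g(M) = 0² = 0)
((g(-1) + r(B(-5, 4))) + 48)*5462 = ((0 + 5) + 48)*5462 = (5 + 48)*5462 = 53*5462 = 289486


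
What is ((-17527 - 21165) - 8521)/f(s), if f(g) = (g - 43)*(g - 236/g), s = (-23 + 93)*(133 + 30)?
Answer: -269350165/739922725044 ≈ -0.00036402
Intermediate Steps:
s = 11410 (s = 70*163 = 11410)
f(g) = (-43 + g)*(g - 236/g)
((-17527 - 21165) - 8521)/f(s) = ((-17527 - 21165) - 8521)/(-236 + 11410² - 43*11410 + 10148/11410) = (-38692 - 8521)/(-236 + 130188100 - 490630 + 10148*(1/11410)) = -47213/(-236 + 130188100 - 490630 + 5074/5705) = -47213/739922725044/5705 = -47213*5705/739922725044 = -269350165/739922725044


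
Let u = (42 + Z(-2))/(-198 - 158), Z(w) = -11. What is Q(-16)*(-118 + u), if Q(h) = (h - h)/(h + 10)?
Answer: 0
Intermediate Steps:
u = -31/356 (u = (42 - 11)/(-198 - 158) = 31/(-356) = 31*(-1/356) = -31/356 ≈ -0.087079)
Q(h) = 0 (Q(h) = 0/(10 + h) = 0)
Q(-16)*(-118 + u) = 0*(-118 - 31/356) = 0*(-42039/356) = 0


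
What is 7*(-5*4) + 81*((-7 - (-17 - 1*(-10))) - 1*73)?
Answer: -6053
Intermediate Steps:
7*(-5*4) + 81*((-7 - (-17 - 1*(-10))) - 1*73) = 7*(-20) + 81*((-7 - (-17 + 10)) - 73) = -140 + 81*((-7 - 1*(-7)) - 73) = -140 + 81*((-7 + 7) - 73) = -140 + 81*(0 - 73) = -140 + 81*(-73) = -140 - 5913 = -6053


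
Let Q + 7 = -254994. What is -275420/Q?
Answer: 275420/255001 ≈ 1.0801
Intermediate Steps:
Q = -255001 (Q = -7 - 254994 = -255001)
-275420/Q = -275420/(-255001) = -275420*(-1/255001) = 275420/255001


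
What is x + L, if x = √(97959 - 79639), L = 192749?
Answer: 192749 + 4*√1145 ≈ 1.9288e+5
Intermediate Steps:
x = 4*√1145 (x = √18320 = 4*√1145 ≈ 135.35)
x + L = 4*√1145 + 192749 = 192749 + 4*√1145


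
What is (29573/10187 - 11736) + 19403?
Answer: 78133302/10187 ≈ 7669.9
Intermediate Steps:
(29573/10187 - 11736) + 19403 = -119525059/10187 + 19403 = 78133302/10187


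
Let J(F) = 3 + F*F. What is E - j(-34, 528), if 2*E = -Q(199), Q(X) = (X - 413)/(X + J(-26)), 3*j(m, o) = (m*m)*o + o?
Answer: -178788789/878 ≈ -2.0363e+5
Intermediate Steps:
j(m, o) = o/3 + o*m²/3 (j(m, o) = ((m*m)*o + o)/3 = (m²*o + o)/3 = (o*m² + o)/3 = (o + o*m²)/3 = o/3 + o*m²/3)
J(F) = 3 + F²
Q(X) = (-413 + X)/(679 + X) (Q(X) = (X - 413)/(X + (3 + (-26)²)) = (-413 + X)/(X + (3 + 676)) = (-413 + X)/(X + 679) = (-413 + X)/(679 + X))
E = 107/878 (E = (-(-413 + 199)/(679 + 199))/2 = (-(-214)/878)/2 = (-1*(-107/439))/2 = (½)*(107/439) = 107/878 ≈ 0.12187)
E - j(-34, 528) = 107/878 - 528*(1 + (-34)²)/3 = 107/878 - 528*(1 + 1156)/3 = 107/878 - 528*1157/3 = 107/878 - 1*203632 = 107/878 - 203632 = -178788789/878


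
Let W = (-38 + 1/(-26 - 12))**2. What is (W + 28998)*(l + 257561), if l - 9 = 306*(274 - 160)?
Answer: 6428305180099/722 ≈ 8.9035e+9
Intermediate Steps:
W = 2088025/1444 (W = (-38 + 1/(-38))**2 = (-38 - 1/38)**2 = (-1445/38)**2 = 2088025/1444 ≈ 1446.0)
l = 34893 (l = 9 + 306*(274 - 160) = 9 + 306*114 = 9 + 34884 = 34893)
(W + 28998)*(l + 257561) = (2088025/1444 + 28998)*(34893 + 257561) = (43961137/1444)*292454 = 6428305180099/722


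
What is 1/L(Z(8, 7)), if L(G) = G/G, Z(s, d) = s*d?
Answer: 1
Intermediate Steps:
Z(s, d) = d*s
L(G) = 1
1/L(Z(8, 7)) = 1/1 = 1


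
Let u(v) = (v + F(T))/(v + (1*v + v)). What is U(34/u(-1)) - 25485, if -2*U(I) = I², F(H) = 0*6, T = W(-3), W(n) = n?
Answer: -30687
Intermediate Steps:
T = -3
F(H) = 0
u(v) = ⅓ (u(v) = (v + 0)/(v + (1*v + v)) = v/(v + (v + v)) = v/(v + 2*v) = v/((3*v)) = v*(1/(3*v)) = ⅓)
U(I) = -I²/2
U(34/u(-1)) - 25485 = -(34/(⅓))²/2 - 25485 = -(34*3)²/2 - 25485 = -½*102² - 25485 = -½*10404 - 25485 = -5202 - 25485 = -30687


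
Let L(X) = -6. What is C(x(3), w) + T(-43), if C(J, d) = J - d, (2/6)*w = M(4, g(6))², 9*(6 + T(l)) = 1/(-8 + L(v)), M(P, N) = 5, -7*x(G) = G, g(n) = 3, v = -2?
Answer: -10261/126 ≈ -81.437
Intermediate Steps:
x(G) = -G/7
T(l) = -757/126 (T(l) = -6 + 1/(9*(-8 - 6)) = -6 + (⅑)/(-14) = -6 + (⅑)*(-1/14) = -6 - 1/126 = -757/126)
w = 75 (w = 3*5² = 3*25 = 75)
C(x(3), w) + T(-43) = (-⅐*3 - 1*75) - 757/126 = (-3/7 - 75) - 757/126 = -528/7 - 757/126 = -10261/126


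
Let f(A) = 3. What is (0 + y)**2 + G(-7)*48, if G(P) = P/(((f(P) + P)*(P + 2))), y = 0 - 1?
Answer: -79/5 ≈ -15.800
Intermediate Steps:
y = -1
G(P) = P/((2 + P)*(3 + P)) (G(P) = P/(((3 + P)*(P + 2))) = P/(((3 + P)*(2 + P))) = P/(((2 + P)*(3 + P))) = P*(1/((2 + P)*(3 + P))) = P/((2 + P)*(3 + P)))
(0 + y)**2 + G(-7)*48 = (0 - 1)**2 - 7/(6 + (-7)**2 + 5*(-7))*48 = (-1)**2 - 7/(6 + 49 - 35)*48 = 1 - 7/20*48 = 1 - 84/5 = -79/5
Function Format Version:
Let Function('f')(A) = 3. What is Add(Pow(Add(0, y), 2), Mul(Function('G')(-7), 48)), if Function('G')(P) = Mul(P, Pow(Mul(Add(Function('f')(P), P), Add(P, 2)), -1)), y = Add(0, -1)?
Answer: Rational(-79, 5) ≈ -15.800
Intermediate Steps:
y = -1
Function('G')(P) = Mul(P, Pow(Add(2, P), -1), Pow(Add(3, P), -1)) (Function('G')(P) = Mul(P, Pow(Mul(Add(3, P), Add(P, 2)), -1)) = Mul(P, Pow(Mul(Add(3, P), Add(2, P)), -1)) = Mul(P, Pow(Mul(Add(2, P), Add(3, P)), -1)) = Mul(P, Mul(Pow(Add(2, P), -1), Pow(Add(3, P), -1))) = Mul(P, Pow(Add(2, P), -1), Pow(Add(3, P), -1)))
Add(Pow(Add(0, y), 2), Mul(Function('G')(-7), 48)) = Add(Pow(Add(0, -1), 2), Mul(Mul(-7, Pow(Add(6, Pow(-7, 2), Mul(5, -7)), -1)), 48)) = Add(Pow(-1, 2), Mul(Mul(-7, Pow(Add(6, 49, -35), -1)), 48)) = Add(1, Mul(Mul(-7, Pow(20, -1)), 48)) = Add(1, Mul(Mul(-7, Rational(1, 20)), 48)) = Add(1, Mul(Rational(-7, 20), 48)) = Add(1, Rational(-84, 5)) = Rational(-79, 5)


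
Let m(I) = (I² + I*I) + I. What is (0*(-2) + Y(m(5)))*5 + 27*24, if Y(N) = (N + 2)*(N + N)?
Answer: 31998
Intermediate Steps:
m(I) = I + 2*I² (m(I) = (I² + I²) + I = 2*I² + I = I + 2*I²)
Y(N) = 2*N*(2 + N) (Y(N) = (2 + N)*(2*N) = 2*N*(2 + N))
(0*(-2) + Y(m(5)))*5 + 27*24 = (0*(-2) + 2*(5*(1 + 2*5))*(2 + 5*(1 + 2*5)))*5 + 27*24 = (0 + 2*(5*(1 + 10))*(2 + 5*(1 + 10)))*5 + 648 = (0 + 2*(5*11)*(2 + 5*11))*5 + 648 = (0 + 2*55*(2 + 55))*5 + 648 = (0 + 2*55*57)*5 + 648 = (0 + 6270)*5 + 648 = 6270*5 + 648 = 31350 + 648 = 31998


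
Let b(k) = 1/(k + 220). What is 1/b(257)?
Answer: 477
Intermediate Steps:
b(k) = 1/(220 + k)
1/b(257) = 1/(1/(220 + 257)) = 1/(1/477) = 477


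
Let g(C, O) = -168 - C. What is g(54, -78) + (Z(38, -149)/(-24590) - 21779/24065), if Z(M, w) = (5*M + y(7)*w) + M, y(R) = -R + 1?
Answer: -13193290024/59175835 ≈ -222.95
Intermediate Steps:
y(R) = 1 - R
Z(M, w) = -6*w + 6*M (Z(M, w) = (5*M + (1 - 1*7)*w) + M = (5*M + (1 - 7)*w) + M = (5*M - 6*w) + M = (-6*w + 5*M) + M = -6*w + 6*M)
g(54, -78) + (Z(38, -149)/(-24590) - 21779/24065) = (-168 - 1*54) + ((-6*(-149) + 6*38)/(-24590) - 21779/24065) = (-168 - 54) + ((894 + 228)*(-1/24590) - 21779*1/24065) = -222 + (1122*(-1/24590) - 21779/24065) = -222 + (-561/12295 - 21779/24065) = -222 - 56254654/59175835 = -13193290024/59175835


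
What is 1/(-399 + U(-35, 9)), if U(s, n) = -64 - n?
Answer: -1/472 ≈ -0.0021186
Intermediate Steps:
1/(-399 + U(-35, 9)) = 1/(-399 + (-64 - 1*9)) = 1/(-399 + (-64 - 9)) = 1/(-399 - 73) = 1/(-472) = -1/472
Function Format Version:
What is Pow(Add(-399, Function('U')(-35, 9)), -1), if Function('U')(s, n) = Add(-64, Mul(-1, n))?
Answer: Rational(-1, 472) ≈ -0.0021186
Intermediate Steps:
Pow(Add(-399, Function('U')(-35, 9)), -1) = Pow(Add(-399, Add(-64, Mul(-1, 9))), -1) = Pow(Add(-399, Add(-64, -9)), -1) = Pow(Add(-399, -73), -1) = Pow(-472, -1) = Rational(-1, 472)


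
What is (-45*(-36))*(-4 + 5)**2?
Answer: 1620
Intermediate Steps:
(-45*(-36))*(-4 + 5)**2 = 1620*1**2 = 1620*1 = 1620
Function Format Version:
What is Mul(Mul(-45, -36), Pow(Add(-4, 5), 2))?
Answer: 1620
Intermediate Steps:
Mul(Mul(-45, -36), Pow(Add(-4, 5), 2)) = Mul(1620, Pow(1, 2)) = Mul(1620, 1) = 1620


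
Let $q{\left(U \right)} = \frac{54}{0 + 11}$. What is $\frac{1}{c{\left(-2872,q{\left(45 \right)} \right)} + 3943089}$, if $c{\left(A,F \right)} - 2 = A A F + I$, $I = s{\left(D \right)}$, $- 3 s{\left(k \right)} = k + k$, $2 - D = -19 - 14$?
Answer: $\frac{33}{1466359441} \approx 2.2505 \cdot 10^{-8}$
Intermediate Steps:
$D = 35$ ($D = 2 - \left(-19 - 14\right) = 2 - -33 = 2 + 33 = 35$)
$q{\left(U \right)} = \frac{54}{11}$
$s{\left(k \right)} = - \frac{2 k}{3}$ ($s{\left(k \right)} = - \frac{k + k}{3} = - \frac{2 k}{3}$)
$I = - \frac{70}{3}$ ($I = \left(- \frac{2}{3}\right) 35 = - \frac{70}{3} \approx -23.333$)
$c{\left(A,F \right)} = - \frac{64}{3} + F A^{2}$ ($c{\left(A,F \right)} = 2 + \left(A A F - \frac{70}{3}\right) = 2 + \left(A^{2} F - \frac{70}{3}\right) = 2 + \left(F A^{2} - \frac{70}{3}\right) = 2 + \left(- \frac{70}{3} + F A^{2}\right) = - \frac{64}{3} + F A^{2}$)
$\frac{1}{c{\left(-2872,q{\left(45 \right)} \right)} + 3943089} = \frac{1}{\left(- \frac{64}{3} + \frac{54 \left(-2872\right)^{2}}{11}\right) + 3943089} = \frac{1}{\left(- \frac{64}{3} + \frac{54}{11} \cdot 8248384\right) + 3943089} = \frac{1}{\left(- \frac{64}{3} + \frac{445412736}{11}\right) + 3943089} = \frac{1}{\frac{1336237504}{33} + 3943089} = \frac{1}{\frac{1466359441}{33}} = \frac{33}{1466359441}$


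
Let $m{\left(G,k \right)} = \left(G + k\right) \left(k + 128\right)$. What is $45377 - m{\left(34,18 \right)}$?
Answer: $37785$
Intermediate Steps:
$m{\left(G,k \right)} = \left(128 + k\right) \left(G + k\right)$ ($m{\left(G,k \right)} = \left(G + k\right) \left(128 + k\right) = \left(128 + k\right) \left(G + k\right)$)
$45377 - m{\left(34,18 \right)} = 45377 - \left(18^{2} + 128 \cdot 34 + 128 \cdot 18 + 34 \cdot 18\right) = 45377 - \left(324 + 4352 + 2304 + 612\right) = 45377 - 7592 = 37785$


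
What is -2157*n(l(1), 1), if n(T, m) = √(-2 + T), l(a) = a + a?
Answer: 0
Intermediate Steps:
l(a) = 2*a
-2157*n(l(1), 1) = -2157*√(-2 + 2*1) = -2157*√(-2 + 2) = -2157*√0 = -2157*0 = 0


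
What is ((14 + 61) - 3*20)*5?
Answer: 75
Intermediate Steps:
((14 + 61) - 3*20)*5 = (75 - 60)*5 = 15*5 = 75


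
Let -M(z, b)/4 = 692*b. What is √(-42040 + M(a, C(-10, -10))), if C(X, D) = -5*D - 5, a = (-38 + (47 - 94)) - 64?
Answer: 70*I*√34 ≈ 408.17*I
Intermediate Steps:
a = -149 (a = (-38 - 47) - 64 = -85 - 64 = -149)
C(X, D) = -5 - 5*D
M(z, b) = -2768*b
√(-42040 + M(a, C(-10, -10))) = √(-42040 - 2768*(-5 - 5*(-10))) = √(-42040 - 2768*(-5 + 50)) = √(-42040 - 2768*45) = √(-42040 - 124560) = √(-166600) = 70*I*√34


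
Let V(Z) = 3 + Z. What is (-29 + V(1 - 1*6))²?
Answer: 961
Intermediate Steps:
(-29 + V(1 - 1*6))² = (-29 + (3 + (1 - 1*6)))² = (-29 + (3 + (1 - 6)))² = (-29 + (3 - 5))² = (-29 - 2)² = (-31)² = 961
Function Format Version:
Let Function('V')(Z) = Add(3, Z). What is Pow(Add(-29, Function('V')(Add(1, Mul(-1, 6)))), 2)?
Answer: 961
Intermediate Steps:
Pow(Add(-29, Function('V')(Add(1, Mul(-1, 6)))), 2) = Pow(Add(-29, Add(3, Add(1, Mul(-1, 6)))), 2) = Pow(Add(-29, Add(3, Add(1, -6))), 2) = Pow(Add(-29, Add(3, -5)), 2) = Pow(Add(-29, -2), 2) = Pow(-31, 2) = 961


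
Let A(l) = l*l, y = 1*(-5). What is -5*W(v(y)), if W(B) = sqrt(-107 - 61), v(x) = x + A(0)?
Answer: -10*I*sqrt(42) ≈ -64.807*I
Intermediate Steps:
y = -5
A(l) = l**2
v(x) = x (v(x) = x + 0**2 = x + 0 = x)
W(B) = 2*I*sqrt(42) (W(B) = sqrt(-168) = 2*I*sqrt(42))
-5*W(v(y)) = -10*I*sqrt(42)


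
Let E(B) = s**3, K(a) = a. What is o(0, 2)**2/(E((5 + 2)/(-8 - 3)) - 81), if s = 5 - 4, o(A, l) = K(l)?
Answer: -1/20 ≈ -0.050000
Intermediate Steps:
o(A, l) = l
s = 1
E(B) = 1 (E(B) = 1**3 = 1)
o(0, 2)**2/(E((5 + 2)/(-8 - 3)) - 81) = 2**2/(1 - 81) = 4/(-80) = 4*(-1/80) = -1/20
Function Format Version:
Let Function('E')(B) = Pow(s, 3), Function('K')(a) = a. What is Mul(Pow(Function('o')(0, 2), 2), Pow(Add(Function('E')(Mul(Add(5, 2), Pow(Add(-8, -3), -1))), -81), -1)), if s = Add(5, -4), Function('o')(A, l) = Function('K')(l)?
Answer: Rational(-1, 20) ≈ -0.050000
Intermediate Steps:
Function('o')(A, l) = l
s = 1
Function('E')(B) = 1 (Function('E')(B) = Pow(1, 3) = 1)
Mul(Pow(Function('o')(0, 2), 2), Pow(Add(Function('E')(Mul(Add(5, 2), Pow(Add(-8, -3), -1))), -81), -1)) = Mul(Pow(2, 2), Pow(Add(1, -81), -1)) = Mul(4, Pow(-80, -1)) = Mul(4, Rational(-1, 80)) = Rational(-1, 20)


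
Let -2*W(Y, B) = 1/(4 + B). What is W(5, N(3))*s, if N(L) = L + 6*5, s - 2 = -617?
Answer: 615/74 ≈ 8.3108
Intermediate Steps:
s = -615 (s = 2 - 617 = -615)
N(L) = 30 + L (N(L) = L + 30 = 30 + L)
W(Y, B) = -1/(2*(4 + B))
W(5, N(3))*s = -1/(8 + 2*(30 + 3))*(-615) = -1/(8 + 2*33)*(-615) = -1/(8 + 66)*(-615) = -1/74*(-615) = 615/74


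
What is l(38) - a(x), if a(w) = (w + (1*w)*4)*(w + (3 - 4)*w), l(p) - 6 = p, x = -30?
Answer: 44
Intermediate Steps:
l(p) = 6 + p
a(w) = 0 (a(w) = (w + w*4)*(w - w) = (w + 4*w)*0 = (5*w)*0 = 0)
l(38) - a(x) = (6 + 38) - 1*0 = 44 + 0 = 44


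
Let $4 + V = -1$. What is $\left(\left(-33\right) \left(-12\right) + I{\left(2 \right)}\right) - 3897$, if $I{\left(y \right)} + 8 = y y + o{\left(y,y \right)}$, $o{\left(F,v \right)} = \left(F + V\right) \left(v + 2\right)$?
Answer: $-3517$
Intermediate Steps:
$V = -5$ ($V = -4 - 1 = -5$)
$o{\left(F,v \right)} = \left(-5 + F\right) \left(2 + v\right)$ ($o{\left(F,v \right)} = \left(F - 5\right) \left(v + 2\right) = \left(-5 + F\right) \left(2 + v\right)$)
$I{\left(y \right)} = -18 - 3 y + 2 y^{2}$ ($I{\left(y \right)} = -8 + \left(y y + \left(-10 - 5 y + 2 y + y y\right)\right) = -8 + \left(y^{2} + \left(-10 - 5 y + 2 y + y^{2}\right)\right) = -8 - \left(10 - 2 y^{2} + 3 y\right) = -18 - 3 y + 2 y^{2}$)
$\left(\left(-33\right) \left(-12\right) + I{\left(2 \right)}\right) - 3897 = \left(\left(-33\right) \left(-12\right) - \left(24 - 8\right)\right) - 3897 = \left(396 - 16\right) - 3897 = 380 - 3897 = -3517$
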